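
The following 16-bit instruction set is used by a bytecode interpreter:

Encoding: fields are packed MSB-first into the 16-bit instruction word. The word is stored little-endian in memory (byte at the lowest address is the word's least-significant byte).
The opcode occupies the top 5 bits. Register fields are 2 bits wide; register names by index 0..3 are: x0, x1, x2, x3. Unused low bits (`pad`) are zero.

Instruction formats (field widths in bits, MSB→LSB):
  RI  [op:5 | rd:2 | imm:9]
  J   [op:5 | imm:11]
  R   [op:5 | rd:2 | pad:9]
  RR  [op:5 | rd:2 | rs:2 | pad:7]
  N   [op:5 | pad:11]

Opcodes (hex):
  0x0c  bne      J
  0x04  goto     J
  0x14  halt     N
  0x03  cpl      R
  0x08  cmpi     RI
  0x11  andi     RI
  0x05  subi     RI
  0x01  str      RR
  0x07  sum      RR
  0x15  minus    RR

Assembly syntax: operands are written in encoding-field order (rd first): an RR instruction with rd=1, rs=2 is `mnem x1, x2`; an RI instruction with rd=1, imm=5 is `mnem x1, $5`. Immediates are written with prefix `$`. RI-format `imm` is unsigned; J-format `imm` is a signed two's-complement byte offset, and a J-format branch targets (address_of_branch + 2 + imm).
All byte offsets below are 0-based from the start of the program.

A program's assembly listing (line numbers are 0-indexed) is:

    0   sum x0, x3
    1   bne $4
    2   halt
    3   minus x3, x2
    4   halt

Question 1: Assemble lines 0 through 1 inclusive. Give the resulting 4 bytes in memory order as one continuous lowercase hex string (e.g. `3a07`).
0. sum fields op=0x7:5|rd=0:2|rs=3:2|pad=0:7 → word 3980h → 80 39
1. bne fields op=0xc:5|imm=4:11 → word 6004h → 04 60

80390460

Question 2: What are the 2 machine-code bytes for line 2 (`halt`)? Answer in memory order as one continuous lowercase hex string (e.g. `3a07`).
line 2 (halt): pack op=0x14:5|pad=0:11 = 0xa000; little→ 00 a0

00a0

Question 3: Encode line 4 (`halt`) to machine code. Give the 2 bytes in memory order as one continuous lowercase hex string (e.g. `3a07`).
line 4 (halt): pack op=0x14:5|pad=0:11 = 0xa000; little→ 00 a0

00a0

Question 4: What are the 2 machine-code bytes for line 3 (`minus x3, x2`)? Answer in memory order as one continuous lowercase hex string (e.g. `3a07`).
3. minus fields op=0x15:5|rd=3:2|rs=2:2|pad=0:7 → word af00h → 00 af

00af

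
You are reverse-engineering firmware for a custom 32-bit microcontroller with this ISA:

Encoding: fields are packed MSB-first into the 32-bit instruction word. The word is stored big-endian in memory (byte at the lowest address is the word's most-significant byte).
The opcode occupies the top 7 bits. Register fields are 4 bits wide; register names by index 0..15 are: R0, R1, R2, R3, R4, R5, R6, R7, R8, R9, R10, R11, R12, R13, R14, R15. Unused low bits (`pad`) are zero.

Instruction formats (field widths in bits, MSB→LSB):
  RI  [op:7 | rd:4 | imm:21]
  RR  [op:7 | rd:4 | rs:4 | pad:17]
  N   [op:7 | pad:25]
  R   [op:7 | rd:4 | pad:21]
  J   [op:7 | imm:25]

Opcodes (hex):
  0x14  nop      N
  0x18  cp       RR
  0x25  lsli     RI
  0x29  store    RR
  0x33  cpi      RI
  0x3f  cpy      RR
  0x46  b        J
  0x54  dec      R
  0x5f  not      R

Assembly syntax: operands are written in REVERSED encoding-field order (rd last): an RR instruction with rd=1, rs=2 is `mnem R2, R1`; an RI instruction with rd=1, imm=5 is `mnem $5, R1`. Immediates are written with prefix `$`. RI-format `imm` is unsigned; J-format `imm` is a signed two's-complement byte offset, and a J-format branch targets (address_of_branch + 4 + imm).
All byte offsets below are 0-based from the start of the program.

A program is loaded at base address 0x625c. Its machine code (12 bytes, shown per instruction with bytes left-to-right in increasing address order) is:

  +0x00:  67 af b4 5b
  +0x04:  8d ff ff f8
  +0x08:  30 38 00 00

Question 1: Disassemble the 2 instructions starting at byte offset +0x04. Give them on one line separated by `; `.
b $-8; cp R12, R1

+0x04: 8d ff ff f8 ⇒ word 0x8dfffff8 (big)
  op=0x8dfffff8>>25=0x46 ⇒ b (J)
  imm@[24:0]=0x1fffff8 (s25→-8) ⇒ $-8
+0x08: 30 38 00 00 ⇒ word 0x30380000 (big)
  op=0x30380000>>25=0x18 ⇒ cp (RR)
  rd@[24:21]=0x1 ⇒ R1
  rs@[20:17]=0xc ⇒ R12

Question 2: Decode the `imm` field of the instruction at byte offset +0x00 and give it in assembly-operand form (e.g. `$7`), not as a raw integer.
$1029211

@+00  big-endian(67 af b4 5b) = 0x67afb45b
  opcode bits[31:25]=0x33: cpi/RI
  rd: (w>>21)&0xf=0xd → R13
  imm: (w>>0)&0x1fffff=0xfb45b → $1029211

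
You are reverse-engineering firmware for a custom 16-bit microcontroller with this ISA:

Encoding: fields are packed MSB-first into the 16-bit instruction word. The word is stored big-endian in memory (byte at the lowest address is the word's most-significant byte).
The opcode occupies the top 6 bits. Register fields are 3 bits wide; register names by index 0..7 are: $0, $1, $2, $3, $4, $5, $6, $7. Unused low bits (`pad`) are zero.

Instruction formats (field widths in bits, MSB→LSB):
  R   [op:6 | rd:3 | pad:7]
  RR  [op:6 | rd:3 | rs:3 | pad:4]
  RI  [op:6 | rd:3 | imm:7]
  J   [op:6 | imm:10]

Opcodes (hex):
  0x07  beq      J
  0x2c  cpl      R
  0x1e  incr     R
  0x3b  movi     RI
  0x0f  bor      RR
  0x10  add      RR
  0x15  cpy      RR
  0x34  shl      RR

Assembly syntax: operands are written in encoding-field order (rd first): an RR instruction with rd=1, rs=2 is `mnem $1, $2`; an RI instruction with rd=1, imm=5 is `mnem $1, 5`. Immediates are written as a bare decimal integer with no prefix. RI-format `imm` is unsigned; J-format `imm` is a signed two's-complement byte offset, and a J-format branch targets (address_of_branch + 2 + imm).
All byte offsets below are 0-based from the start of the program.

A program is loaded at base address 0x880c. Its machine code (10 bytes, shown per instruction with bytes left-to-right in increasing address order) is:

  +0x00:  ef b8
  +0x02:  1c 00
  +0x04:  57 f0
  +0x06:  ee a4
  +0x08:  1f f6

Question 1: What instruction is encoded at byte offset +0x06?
movi $5, 36

@+06  big-endian(ee a4) = 0xeea4
  opcode bits[15:10]=0x3b: movi/RI
  rd: (w>>7)&0x7=0x5 → $5
  imm: (w>>0)&0x7f=0x24 → 36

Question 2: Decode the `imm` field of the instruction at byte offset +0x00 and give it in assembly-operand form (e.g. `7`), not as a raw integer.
[00] ef b8 → 0xefb8
  op=0xefb8>>10=0x3b ⇒ movi (RI)
  rd@[9:7]=0x7 ⇒ $7
  imm@[6:0]=0x38 ⇒ 56

56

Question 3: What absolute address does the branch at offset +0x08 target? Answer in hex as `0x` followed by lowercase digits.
0x880c

@+08  big-endian(1f f6) = 0x1ff6
  top 6b → 0x7 → beq [J]
  [9:0] imm=1014 (s10→-10) = -10
  target = base 0x880c + off 0x08 + 2 + imm -10 = 0x880c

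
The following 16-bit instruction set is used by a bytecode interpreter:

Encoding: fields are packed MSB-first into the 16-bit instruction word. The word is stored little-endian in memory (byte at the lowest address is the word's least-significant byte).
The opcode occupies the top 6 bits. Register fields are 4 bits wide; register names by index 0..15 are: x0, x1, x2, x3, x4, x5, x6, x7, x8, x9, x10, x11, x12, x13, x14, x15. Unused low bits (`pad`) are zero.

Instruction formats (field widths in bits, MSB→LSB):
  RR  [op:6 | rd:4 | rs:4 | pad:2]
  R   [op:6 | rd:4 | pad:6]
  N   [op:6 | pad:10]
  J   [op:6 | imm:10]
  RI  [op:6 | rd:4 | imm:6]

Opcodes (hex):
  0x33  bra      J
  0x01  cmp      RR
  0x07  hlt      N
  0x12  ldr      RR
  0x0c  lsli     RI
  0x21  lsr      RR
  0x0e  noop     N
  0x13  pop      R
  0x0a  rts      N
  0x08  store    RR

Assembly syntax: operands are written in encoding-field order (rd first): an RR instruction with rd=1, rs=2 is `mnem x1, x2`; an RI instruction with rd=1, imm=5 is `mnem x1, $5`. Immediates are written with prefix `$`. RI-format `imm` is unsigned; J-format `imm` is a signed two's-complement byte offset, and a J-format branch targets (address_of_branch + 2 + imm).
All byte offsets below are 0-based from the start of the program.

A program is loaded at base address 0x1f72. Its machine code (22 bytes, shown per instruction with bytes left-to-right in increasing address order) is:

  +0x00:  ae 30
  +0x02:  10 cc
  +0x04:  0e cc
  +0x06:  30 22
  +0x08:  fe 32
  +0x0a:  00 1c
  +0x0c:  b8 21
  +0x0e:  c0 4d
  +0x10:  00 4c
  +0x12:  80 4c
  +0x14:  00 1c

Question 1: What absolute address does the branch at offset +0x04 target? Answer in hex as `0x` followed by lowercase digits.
0x1f86

@+04  little-endian(0e cc) = 0xcc0e
  top 6b → 0x33 → bra [J]
  imm: (w>>0)&0x3ff=0xe → $14
  target = base 0x1f72 + off 0x04 + 2 + imm 14 = 0x1f86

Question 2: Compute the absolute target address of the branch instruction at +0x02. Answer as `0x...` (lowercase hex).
0x1f86

off 0x02: read 10 cc as little → 0xcc10
  opcode bits[15:10]=0x33: bra/J
  [9:0] imm=16 = $16
  target = base 0x1f72 + off 0x02 + 2 + imm 16 = 0x1f86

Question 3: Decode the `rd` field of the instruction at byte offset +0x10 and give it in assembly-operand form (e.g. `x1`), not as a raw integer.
x0

+0x10: 00 4c ⇒ word 0x4c00 (little)
  top 6b → 0x13 → pop [R]
  [9:6] rd=0 = x0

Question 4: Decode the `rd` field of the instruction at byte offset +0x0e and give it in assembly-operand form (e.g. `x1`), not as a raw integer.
off 0x0e: read c0 4d as little → 0x4dc0
  opcode bits[15:10]=0x13: pop/R
  [9:6] rd=7 = x7

x7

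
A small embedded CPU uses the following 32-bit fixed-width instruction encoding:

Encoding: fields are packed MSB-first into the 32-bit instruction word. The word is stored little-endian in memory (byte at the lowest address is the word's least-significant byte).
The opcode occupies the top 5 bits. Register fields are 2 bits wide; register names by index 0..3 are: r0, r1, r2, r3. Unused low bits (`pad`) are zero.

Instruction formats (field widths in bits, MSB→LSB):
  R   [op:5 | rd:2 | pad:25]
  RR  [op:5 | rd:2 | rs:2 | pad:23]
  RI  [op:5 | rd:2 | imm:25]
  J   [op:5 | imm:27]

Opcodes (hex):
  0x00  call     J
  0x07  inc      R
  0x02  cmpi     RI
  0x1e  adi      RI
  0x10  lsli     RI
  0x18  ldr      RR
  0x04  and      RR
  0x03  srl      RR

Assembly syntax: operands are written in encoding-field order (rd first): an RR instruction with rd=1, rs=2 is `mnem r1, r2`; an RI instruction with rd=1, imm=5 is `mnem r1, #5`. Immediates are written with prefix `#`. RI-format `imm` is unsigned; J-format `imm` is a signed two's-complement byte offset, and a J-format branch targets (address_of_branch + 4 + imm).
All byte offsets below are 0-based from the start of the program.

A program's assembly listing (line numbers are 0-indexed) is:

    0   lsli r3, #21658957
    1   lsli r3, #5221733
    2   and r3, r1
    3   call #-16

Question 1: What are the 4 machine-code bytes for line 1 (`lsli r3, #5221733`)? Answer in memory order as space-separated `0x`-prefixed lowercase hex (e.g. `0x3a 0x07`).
0x65 0xad 0x4f 0x86

1. lsli fields op=0x10:5|rd=3:2|imm=5221733:25 → word 864fad65h → 65 ad 4f 86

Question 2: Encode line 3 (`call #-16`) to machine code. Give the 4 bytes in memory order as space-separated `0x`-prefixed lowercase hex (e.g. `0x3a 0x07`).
0xf0 0xff 0xff 0x07

3. call fields op=0x0:5|imm=-16:27 → word 07fffff0h → f0 ff ff 07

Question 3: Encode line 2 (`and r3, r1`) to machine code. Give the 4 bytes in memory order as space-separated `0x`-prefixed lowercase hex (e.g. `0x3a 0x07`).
0x00 0x00 0x80 0x26

L2: and op=0x4:5|rd=3:2|rs=1:2|pad=0:23 ⇒ 0x26800000 ⇒ little 00 00 80 26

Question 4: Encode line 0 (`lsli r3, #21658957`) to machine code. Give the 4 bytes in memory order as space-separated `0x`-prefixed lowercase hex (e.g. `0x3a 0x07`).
0x4d 0x7d 0x4a 0x87

L0: lsli op=0x10:5|rd=3:2|imm=21658957:25 ⇒ 0x874a7d4d ⇒ little 4d 7d 4a 87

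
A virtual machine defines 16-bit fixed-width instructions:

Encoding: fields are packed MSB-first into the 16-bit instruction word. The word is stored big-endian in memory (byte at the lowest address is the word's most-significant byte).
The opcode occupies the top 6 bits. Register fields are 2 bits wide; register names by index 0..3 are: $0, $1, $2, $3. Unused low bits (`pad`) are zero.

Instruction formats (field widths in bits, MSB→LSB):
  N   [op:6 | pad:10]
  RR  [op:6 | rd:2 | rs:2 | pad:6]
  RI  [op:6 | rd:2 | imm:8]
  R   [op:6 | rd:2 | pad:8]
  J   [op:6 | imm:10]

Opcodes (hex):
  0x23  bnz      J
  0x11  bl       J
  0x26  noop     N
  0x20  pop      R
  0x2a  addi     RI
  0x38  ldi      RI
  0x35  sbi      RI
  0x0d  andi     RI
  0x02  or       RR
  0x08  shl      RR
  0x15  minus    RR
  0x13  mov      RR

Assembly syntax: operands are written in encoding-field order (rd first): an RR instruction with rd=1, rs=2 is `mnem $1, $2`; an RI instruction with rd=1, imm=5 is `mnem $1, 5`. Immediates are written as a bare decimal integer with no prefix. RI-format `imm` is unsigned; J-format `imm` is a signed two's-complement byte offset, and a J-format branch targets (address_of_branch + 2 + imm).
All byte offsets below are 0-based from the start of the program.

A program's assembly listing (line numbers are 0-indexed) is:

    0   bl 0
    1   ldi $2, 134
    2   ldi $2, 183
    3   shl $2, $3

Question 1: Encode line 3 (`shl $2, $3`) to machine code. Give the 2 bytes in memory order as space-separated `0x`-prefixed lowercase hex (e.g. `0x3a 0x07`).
line 3 (shl): pack op=0x8:6|rd=2:2|rs=3:2|pad=0:6 = 0x22c0; big→ 22 c0

0x22 0xc0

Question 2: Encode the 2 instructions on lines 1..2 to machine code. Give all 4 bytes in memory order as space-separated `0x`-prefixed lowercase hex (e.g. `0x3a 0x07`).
0xe2 0x86 0xe2 0xb7

L1: ldi op=0x38:6|rd=2:2|imm=134:8 ⇒ 0xe286 ⇒ big e2 86
L2: ldi op=0x38:6|rd=2:2|imm=183:8 ⇒ 0xe2b7 ⇒ big e2 b7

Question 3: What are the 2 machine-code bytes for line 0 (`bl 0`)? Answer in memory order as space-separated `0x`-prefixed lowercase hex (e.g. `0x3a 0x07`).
0. bl fields op=0x11:6|imm=0:10 → word 4400h → 44 00

0x44 0x00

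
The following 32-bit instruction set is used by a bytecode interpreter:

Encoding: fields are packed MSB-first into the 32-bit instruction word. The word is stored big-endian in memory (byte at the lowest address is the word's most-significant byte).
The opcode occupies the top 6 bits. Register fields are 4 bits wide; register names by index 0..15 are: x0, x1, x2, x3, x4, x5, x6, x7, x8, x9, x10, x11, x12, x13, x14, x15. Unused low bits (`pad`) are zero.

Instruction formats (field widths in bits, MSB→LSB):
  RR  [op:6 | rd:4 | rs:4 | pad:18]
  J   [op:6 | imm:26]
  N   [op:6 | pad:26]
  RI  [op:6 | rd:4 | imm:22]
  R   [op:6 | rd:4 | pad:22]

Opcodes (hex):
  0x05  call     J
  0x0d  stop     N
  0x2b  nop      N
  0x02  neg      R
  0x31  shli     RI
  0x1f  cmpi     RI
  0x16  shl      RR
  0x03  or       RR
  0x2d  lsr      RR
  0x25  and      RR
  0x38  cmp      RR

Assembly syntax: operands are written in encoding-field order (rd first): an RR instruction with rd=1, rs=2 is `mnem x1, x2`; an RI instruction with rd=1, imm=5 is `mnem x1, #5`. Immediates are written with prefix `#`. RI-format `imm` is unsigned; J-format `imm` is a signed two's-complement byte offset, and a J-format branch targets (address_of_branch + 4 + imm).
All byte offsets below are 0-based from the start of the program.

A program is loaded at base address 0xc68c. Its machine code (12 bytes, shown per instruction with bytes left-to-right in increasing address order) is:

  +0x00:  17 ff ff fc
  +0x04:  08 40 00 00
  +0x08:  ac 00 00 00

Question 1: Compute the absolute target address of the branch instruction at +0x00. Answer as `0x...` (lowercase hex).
+0x00: 17 ff ff fc ⇒ word 0x17fffffc (big)
  op=0x17fffffc>>26=0x5 ⇒ call (J)
  imm@[25:0]=0x3fffffc (s26→-4) ⇒ #-4
  target = base 0xc68c + off 0x00 + 4 + imm -4 = 0xc68c

0xc68c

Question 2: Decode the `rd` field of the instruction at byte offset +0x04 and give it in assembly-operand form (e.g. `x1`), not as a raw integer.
@+04  big-endian(08 40 00 00) = 0x08400000
  op=0x08400000>>26=0x2 ⇒ neg (R)
  [25:22] rd=1 = x1

x1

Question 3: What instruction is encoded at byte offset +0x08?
@+08  big-endian(ac 00 00 00) = 0xac000000
  op=0xac000000>>26=0x2b ⇒ nop (N)

nop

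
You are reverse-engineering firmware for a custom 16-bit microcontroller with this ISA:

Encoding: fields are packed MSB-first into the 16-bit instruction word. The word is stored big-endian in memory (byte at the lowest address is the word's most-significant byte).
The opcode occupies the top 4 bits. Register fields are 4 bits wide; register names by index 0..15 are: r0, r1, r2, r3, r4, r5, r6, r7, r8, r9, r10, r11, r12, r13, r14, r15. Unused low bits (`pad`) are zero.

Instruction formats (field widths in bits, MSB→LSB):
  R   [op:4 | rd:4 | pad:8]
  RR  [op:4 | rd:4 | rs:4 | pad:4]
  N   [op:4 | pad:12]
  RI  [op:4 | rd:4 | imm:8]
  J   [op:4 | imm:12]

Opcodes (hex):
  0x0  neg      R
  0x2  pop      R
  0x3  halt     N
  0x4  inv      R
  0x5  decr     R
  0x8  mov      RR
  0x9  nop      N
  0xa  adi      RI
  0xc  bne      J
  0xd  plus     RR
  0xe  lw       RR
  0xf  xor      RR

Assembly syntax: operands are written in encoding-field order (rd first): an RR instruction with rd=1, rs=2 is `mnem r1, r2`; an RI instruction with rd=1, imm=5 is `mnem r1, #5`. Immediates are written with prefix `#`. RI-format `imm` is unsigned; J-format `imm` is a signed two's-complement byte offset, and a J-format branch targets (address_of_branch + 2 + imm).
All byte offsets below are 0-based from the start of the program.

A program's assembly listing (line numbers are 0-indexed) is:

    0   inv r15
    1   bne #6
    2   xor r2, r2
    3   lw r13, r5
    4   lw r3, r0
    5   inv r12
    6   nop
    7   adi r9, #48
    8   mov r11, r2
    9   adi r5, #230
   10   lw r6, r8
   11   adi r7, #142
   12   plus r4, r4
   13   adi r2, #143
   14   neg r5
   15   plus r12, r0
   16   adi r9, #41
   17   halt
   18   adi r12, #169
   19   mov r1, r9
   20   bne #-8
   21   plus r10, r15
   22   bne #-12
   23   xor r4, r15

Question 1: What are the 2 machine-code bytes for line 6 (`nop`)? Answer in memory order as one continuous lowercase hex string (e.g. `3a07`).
9000

line 6 (nop): pack op=0x9:4|pad=0:12 = 0x9000; big→ 90 00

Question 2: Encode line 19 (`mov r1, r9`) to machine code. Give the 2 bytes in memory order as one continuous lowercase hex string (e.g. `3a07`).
8190

L19: mov op=0x8:4|rd=1:4|rs=9:4|pad=0:4 ⇒ 0x8190 ⇒ big 81 90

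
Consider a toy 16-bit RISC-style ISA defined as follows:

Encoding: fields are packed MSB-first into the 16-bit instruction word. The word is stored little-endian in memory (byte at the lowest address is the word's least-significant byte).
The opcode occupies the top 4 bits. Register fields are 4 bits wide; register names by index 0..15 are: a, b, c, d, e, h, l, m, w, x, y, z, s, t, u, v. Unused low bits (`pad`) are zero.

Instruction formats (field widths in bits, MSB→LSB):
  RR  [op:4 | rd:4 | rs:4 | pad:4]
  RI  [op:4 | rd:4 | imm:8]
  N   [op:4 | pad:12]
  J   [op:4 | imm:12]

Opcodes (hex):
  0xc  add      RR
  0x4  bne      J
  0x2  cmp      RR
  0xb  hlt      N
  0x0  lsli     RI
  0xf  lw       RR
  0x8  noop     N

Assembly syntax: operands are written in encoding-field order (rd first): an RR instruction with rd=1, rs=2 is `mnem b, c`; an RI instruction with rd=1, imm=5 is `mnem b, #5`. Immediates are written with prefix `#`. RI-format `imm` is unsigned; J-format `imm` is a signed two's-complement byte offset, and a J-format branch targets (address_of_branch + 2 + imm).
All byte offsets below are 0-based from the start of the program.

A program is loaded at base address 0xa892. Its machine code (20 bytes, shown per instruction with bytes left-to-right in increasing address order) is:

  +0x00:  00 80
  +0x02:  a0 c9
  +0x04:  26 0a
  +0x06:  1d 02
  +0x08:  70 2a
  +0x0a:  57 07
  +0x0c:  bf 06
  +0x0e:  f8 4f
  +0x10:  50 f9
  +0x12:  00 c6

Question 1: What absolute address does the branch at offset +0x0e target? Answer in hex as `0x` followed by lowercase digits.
off 0x0e: read f8 4f as little → 0x4ff8
  op=0x4ff8>>12=0x4 ⇒ bne (J)
  [11:0] imm=4088 (s12→-8) = #-8
  target = base 0xa892 + off 0x0e + 2 + imm -8 = 0xa89a

0xa89a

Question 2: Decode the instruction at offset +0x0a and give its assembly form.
[0a] 57 07 → 0x0757
  opcode bits[15:12]=0x0: lsli/RI
  rd@[11:8]=0x7 ⇒ m
  imm@[7:0]=0x57 ⇒ #87

lsli m, #87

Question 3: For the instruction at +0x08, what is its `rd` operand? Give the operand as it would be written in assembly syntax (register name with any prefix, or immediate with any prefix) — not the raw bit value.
y

+0x08: 70 2a ⇒ word 0x2a70 (little)
  op=0x2a70>>12=0x2 ⇒ cmp (RR)
  rd: (w>>8)&0xf=0xa → y
  rs: (w>>4)&0xf=0x7 → m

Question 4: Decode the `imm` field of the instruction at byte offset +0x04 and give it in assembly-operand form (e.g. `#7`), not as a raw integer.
#38

[04] 26 0a → 0x0a26
  opcode bits[15:12]=0x0: lsli/RI
  [11:8] rd=10 = y
  [7:0] imm=38 = #38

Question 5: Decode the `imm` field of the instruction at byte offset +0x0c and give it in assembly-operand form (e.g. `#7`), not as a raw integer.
#191

[0c] bf 06 → 0x06bf
  top 4b → 0x0 → lsli [RI]
  rd@[11:8]=0x6 ⇒ l
  imm@[7:0]=0xbf ⇒ #191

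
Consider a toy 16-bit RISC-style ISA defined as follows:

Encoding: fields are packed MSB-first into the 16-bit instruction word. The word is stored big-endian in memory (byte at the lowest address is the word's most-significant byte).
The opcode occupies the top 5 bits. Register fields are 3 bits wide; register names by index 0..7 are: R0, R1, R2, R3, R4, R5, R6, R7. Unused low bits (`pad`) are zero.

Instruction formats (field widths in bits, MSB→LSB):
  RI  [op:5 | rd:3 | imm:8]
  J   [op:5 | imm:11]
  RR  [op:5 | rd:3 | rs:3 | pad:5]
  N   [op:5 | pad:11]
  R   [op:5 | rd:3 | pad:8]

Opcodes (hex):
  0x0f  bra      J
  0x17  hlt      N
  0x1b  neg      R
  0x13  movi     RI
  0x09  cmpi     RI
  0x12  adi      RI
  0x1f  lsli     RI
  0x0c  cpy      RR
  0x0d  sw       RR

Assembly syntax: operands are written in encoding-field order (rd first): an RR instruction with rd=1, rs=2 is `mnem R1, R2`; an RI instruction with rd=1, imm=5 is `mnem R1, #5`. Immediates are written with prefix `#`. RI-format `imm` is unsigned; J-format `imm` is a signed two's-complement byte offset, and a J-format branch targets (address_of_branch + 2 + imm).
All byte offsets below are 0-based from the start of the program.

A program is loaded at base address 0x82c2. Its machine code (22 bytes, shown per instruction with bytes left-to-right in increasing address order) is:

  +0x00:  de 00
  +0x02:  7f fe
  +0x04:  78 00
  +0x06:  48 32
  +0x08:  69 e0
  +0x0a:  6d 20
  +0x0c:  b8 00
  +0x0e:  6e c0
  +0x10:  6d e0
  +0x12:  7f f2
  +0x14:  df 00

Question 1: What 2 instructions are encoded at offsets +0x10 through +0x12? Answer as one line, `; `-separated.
sw R5, R7; bra #-14

@+10  big-endian(6d e0) = 0x6de0
  op=0x6de0>>11=0xd ⇒ sw (RR)
  rd@[10:8]=0x5 ⇒ R5
  rs@[7:5]=0x7 ⇒ R7
@+12  big-endian(7f f2) = 0x7ff2
  op=0x7ff2>>11=0xf ⇒ bra (J)
  imm@[10:0]=0x7f2 (s11→-14) ⇒ #-14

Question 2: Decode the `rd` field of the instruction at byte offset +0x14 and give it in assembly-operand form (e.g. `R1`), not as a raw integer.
+0x14: df 00 ⇒ word 0xdf00 (big)
  top 5b → 0x1b → neg [R]
  rd: (w>>8)&0x7=0x7 → R7

R7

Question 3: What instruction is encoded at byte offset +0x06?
off 0x06: read 48 32 as big → 0x4832
  top 5b → 0x9 → cmpi [RI]
  rd: (w>>8)&0x7=0x0 → R0
  imm: (w>>0)&0xff=0x32 → #50

cmpi R0, #50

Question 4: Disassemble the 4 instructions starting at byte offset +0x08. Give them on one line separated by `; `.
@+08  big-endian(69 e0) = 0x69e0
  top 5b → 0xd → sw [RR]
  rd@[10:8]=0x1 ⇒ R1
  rs@[7:5]=0x7 ⇒ R7
@+0a  big-endian(6d 20) = 0x6d20
  top 5b → 0xd → sw [RR]
  rd@[10:8]=0x5 ⇒ R5
  rs@[7:5]=0x1 ⇒ R1
@+0c  big-endian(b8 00) = 0xb800
  top 5b → 0x17 → hlt [N]
@+0e  big-endian(6e c0) = 0x6ec0
  top 5b → 0xd → sw [RR]
  rd@[10:8]=0x6 ⇒ R6
  rs@[7:5]=0x6 ⇒ R6

sw R1, R7; sw R5, R1; hlt; sw R6, R6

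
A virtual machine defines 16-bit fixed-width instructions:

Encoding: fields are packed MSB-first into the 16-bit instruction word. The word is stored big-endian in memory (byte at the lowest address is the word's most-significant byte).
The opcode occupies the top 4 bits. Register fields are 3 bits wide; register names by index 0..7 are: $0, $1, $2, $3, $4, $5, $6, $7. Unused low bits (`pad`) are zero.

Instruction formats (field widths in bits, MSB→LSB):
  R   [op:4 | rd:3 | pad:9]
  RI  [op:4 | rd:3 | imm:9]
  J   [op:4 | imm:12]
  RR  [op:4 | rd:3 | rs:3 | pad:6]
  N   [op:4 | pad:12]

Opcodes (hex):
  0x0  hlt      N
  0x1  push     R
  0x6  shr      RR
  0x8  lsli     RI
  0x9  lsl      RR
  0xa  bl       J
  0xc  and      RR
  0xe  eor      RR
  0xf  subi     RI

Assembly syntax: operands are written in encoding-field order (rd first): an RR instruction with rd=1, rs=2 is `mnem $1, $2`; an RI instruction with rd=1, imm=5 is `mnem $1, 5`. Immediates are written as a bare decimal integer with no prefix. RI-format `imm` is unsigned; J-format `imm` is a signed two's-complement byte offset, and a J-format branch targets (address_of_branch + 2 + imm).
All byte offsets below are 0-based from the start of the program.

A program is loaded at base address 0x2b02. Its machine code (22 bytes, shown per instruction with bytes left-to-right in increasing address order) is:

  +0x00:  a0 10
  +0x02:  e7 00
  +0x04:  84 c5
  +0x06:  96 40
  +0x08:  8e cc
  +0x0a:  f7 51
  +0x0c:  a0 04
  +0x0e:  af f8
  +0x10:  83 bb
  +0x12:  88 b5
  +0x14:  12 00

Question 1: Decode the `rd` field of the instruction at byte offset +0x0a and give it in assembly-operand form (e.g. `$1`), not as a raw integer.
off 0x0a: read f7 51 as big → 0xf751
  opcode bits[15:12]=0xf: subi/RI
  rd: (w>>9)&0x7=0x3 → $3
  imm: (w>>0)&0x1ff=0x151 → 337

$3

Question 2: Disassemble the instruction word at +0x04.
lsli $2, 197

off 0x04: read 84 c5 as big → 0x84c5
  top 4b → 0x8 → lsli [RI]
  rd: (w>>9)&0x7=0x2 → $2
  imm: (w>>0)&0x1ff=0xc5 → 197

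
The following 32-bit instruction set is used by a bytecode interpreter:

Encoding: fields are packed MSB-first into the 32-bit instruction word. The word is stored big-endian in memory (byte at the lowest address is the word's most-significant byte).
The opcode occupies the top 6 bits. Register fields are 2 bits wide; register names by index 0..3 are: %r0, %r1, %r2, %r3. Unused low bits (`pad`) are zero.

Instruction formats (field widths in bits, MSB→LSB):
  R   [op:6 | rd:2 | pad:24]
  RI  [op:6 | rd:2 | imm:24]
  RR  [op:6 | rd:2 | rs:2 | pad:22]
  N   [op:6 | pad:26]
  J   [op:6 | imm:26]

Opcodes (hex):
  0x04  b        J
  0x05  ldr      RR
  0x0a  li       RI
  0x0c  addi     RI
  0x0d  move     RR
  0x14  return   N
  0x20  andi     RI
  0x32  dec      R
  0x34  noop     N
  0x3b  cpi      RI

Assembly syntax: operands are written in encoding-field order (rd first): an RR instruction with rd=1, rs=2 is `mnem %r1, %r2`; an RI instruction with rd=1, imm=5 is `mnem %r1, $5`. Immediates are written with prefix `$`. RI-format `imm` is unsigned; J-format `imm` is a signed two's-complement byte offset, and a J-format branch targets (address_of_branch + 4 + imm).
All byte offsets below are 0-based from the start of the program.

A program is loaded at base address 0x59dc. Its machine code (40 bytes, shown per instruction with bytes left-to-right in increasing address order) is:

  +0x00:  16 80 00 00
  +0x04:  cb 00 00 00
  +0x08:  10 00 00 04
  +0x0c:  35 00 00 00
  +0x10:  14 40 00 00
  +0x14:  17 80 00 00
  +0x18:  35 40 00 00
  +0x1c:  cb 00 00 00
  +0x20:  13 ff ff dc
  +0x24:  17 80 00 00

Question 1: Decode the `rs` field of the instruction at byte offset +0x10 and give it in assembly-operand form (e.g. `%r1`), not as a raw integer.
%r1

off 0x10: read 14 40 00 00 as big → 0x14400000
  op=0x14400000>>26=0x5 ⇒ ldr (RR)
  [25:24] rd=0 = %r0
  [23:22] rs=1 = %r1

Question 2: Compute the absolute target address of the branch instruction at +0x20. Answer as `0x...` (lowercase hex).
@+20  big-endian(13 ff ff dc) = 0x13ffffdc
  top 6b → 0x4 → b [J]
  [25:0] imm=67108828 (s26→-36) = $-36
  target = base 0x59dc + off 0x20 + 4 + imm -36 = 0x59dc

0x59dc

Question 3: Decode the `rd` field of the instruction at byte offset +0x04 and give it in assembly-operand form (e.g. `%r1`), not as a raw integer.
[04] cb 00 00 00 → 0xcb000000
  op=0xcb000000>>26=0x32 ⇒ dec (R)
  [25:24] rd=3 = %r3

%r3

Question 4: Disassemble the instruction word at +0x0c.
+0x0c: 35 00 00 00 ⇒ word 0x35000000 (big)
  op=0x35000000>>26=0xd ⇒ move (RR)
  rd: (w>>24)&0x3=0x1 → %r1
  rs: (w>>22)&0x3=0x0 → %r0

move %r1, %r0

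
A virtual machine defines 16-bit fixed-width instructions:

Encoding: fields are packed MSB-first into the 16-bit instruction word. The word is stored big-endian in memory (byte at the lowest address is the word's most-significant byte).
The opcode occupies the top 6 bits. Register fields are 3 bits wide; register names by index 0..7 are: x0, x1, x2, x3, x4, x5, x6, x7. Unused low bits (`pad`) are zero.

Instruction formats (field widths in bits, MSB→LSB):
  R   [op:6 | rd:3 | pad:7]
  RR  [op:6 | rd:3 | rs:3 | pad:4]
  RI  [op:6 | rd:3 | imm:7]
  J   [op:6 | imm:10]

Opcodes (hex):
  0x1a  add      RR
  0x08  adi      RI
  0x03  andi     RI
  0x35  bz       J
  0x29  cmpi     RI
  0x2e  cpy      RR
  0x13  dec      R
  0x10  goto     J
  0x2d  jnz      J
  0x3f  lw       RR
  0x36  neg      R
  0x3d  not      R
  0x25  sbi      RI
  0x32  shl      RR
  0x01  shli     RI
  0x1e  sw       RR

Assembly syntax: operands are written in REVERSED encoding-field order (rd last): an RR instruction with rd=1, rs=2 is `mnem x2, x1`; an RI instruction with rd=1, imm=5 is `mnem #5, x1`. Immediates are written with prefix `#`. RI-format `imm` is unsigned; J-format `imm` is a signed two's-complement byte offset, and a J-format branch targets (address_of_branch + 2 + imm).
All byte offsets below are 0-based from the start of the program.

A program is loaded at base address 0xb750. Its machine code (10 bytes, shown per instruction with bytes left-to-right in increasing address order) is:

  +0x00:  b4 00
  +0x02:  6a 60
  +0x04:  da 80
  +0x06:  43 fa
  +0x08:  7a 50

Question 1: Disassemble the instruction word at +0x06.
[06] 43 fa → 0x43fa
  op=0x43fa>>10=0x10 ⇒ goto (J)
  imm: (w>>0)&0x3ff=0x3fa (s10→-6) → #-6

goto #-6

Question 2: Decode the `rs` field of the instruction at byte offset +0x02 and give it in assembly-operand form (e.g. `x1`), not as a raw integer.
x6

off 0x02: read 6a 60 as big → 0x6a60
  opcode bits[15:10]=0x1a: add/RR
  rd: (w>>7)&0x7=0x4 → x4
  rs: (w>>4)&0x7=0x6 → x6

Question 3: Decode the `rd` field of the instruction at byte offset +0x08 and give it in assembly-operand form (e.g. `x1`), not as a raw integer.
[08] 7a 50 → 0x7a50
  opcode bits[15:10]=0x1e: sw/RR
  [9:7] rd=4 = x4
  [6:4] rs=5 = x5

x4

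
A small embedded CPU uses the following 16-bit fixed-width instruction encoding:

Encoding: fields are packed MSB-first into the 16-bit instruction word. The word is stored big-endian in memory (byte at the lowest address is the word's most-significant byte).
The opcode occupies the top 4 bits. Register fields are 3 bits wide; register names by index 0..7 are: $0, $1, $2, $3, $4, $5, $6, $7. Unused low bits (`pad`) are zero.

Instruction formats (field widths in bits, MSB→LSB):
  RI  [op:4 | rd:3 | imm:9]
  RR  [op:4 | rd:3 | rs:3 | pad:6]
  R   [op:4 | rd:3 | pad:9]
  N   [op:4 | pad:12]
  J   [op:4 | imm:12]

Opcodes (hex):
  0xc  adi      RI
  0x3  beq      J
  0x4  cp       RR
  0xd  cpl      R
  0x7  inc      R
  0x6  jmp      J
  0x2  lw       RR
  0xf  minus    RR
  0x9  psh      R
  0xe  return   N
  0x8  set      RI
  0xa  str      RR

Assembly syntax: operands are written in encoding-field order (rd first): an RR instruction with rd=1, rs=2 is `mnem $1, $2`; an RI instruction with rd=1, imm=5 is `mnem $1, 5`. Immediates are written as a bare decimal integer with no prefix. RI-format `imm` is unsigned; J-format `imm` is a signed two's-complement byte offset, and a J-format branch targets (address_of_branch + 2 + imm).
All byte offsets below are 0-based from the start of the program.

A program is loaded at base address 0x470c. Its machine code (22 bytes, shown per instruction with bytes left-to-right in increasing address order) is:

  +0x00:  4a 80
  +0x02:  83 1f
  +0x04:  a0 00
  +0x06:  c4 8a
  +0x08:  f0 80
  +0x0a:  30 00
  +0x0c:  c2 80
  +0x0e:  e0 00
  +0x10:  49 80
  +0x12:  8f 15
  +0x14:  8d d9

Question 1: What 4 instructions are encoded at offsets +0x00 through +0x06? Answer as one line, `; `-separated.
cp $5, $2; set $1, 287; str $0, $0; adi $2, 138

off 0x00: read 4a 80 as big → 0x4a80
  op=0x4a80>>12=0x4 ⇒ cp (RR)
  rd@[11:9]=0x5 ⇒ $5
  rs@[8:6]=0x2 ⇒ $2
off 0x02: read 83 1f as big → 0x831f
  op=0x831f>>12=0x8 ⇒ set (RI)
  rd@[11:9]=0x1 ⇒ $1
  imm@[8:0]=0x11f ⇒ 287
off 0x04: read a0 00 as big → 0xa000
  op=0xa000>>12=0xa ⇒ str (RR)
  rd@[11:9]=0x0 ⇒ $0
  rs@[8:6]=0x0 ⇒ $0
off 0x06: read c4 8a as big → 0xc48a
  op=0xc48a>>12=0xc ⇒ adi (RI)
  rd@[11:9]=0x2 ⇒ $2
  imm@[8:0]=0x8a ⇒ 138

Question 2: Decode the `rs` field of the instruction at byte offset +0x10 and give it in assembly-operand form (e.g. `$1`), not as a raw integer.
$6

off 0x10: read 49 80 as big → 0x4980
  op=0x4980>>12=0x4 ⇒ cp (RR)
  rd@[11:9]=0x4 ⇒ $4
  rs@[8:6]=0x6 ⇒ $6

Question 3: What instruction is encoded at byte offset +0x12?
off 0x12: read 8f 15 as big → 0x8f15
  op=0x8f15>>12=0x8 ⇒ set (RI)
  rd: (w>>9)&0x7=0x7 → $7
  imm: (w>>0)&0x1ff=0x115 → 277

set $7, 277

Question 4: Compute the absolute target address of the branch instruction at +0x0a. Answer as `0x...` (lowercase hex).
0x4718

@+0a  big-endian(30 00) = 0x3000
  top 4b → 0x3 → beq [J]
  [11:0] imm=0 = 0
  target = base 0x470c + off 0x0a + 2 + imm 0 = 0x4718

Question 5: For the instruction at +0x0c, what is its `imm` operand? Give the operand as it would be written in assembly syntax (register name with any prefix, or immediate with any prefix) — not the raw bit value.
off 0x0c: read c2 80 as big → 0xc280
  top 4b → 0xc → adi [RI]
  rd: (w>>9)&0x7=0x1 → $1
  imm: (w>>0)&0x1ff=0x80 → 128

128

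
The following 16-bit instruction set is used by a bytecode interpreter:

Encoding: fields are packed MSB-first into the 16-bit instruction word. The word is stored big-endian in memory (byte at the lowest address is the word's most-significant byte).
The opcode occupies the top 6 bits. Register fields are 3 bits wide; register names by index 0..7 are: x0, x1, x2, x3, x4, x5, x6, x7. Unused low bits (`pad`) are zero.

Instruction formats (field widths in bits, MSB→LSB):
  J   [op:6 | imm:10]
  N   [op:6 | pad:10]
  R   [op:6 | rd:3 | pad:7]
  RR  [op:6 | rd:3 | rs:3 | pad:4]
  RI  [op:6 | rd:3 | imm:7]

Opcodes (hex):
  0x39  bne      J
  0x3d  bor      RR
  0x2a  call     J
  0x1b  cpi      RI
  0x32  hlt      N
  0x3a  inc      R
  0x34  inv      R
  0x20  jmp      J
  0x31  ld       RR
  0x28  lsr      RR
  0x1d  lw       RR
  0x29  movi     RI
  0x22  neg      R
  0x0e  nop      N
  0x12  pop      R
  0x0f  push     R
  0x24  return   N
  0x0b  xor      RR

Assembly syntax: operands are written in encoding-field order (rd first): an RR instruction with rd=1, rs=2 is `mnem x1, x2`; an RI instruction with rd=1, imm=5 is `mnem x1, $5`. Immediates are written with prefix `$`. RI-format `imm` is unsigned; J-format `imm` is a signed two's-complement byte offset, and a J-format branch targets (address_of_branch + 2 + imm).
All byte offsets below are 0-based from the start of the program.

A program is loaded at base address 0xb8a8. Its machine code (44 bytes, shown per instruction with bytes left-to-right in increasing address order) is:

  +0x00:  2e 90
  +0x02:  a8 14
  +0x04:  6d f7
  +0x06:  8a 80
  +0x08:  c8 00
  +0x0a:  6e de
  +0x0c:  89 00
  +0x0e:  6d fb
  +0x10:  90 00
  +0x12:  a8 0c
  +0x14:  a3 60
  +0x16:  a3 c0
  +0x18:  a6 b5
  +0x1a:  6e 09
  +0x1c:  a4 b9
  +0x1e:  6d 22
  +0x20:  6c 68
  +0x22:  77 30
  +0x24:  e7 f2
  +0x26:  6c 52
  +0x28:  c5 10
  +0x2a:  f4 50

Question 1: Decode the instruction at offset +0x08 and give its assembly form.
hlt

off 0x08: read c8 00 as big → 0xc800
  opcode bits[15:10]=0x32: hlt/N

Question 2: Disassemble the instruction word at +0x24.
[24] e7 f2 → 0xe7f2
  op=0xe7f2>>10=0x39 ⇒ bne (J)
  [9:0] imm=1010 (s10→-14) = $-14

bne $-14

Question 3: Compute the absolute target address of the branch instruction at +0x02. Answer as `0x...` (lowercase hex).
0xb8c0

+0x02: a8 14 ⇒ word 0xa814 (big)
  top 6b → 0x2a → call [J]
  imm@[9:0]=0x14 ⇒ $20
  target = base 0xb8a8 + off 0x02 + 2 + imm 20 = 0xb8c0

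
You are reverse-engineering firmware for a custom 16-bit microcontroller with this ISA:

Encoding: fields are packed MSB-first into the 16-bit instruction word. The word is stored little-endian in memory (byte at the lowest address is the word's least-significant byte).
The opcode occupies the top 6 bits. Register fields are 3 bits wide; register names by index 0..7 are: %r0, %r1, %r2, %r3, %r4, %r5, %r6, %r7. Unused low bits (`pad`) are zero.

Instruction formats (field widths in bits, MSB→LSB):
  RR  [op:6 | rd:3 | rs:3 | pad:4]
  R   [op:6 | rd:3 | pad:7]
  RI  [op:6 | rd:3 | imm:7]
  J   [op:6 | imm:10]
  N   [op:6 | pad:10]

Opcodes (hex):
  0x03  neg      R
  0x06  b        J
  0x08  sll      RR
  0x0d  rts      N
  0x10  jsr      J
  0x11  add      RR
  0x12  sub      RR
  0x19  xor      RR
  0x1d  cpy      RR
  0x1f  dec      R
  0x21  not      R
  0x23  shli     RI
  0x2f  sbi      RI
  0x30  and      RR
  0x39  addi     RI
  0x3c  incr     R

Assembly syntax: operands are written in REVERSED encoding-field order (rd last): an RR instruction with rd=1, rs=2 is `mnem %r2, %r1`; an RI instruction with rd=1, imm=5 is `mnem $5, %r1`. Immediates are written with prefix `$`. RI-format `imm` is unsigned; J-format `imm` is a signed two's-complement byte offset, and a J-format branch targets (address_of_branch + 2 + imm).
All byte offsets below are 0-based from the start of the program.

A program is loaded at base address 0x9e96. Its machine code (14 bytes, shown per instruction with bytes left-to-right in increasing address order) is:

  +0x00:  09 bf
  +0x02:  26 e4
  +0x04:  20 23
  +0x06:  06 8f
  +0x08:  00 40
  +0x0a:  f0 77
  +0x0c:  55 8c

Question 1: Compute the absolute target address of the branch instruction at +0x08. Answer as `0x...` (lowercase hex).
0x9ea0

@+08  little-endian(00 40) = 0x4000
  opcode bits[15:10]=0x10: jsr/J
  imm: (w>>0)&0x3ff=0x0 → $0
  target = base 0x9e96 + off 0x08 + 2 + imm 0 = 0x9ea0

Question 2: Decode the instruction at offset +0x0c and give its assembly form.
[0c] 55 8c → 0x8c55
  op=0x8c55>>10=0x23 ⇒ shli (RI)
  rd@[9:7]=0x0 ⇒ %r0
  imm@[6:0]=0x55 ⇒ $85

shli $85, %r0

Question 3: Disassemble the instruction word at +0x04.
sll %r2, %r6

+0x04: 20 23 ⇒ word 0x2320 (little)
  opcode bits[15:10]=0x8: sll/RR
  [9:7] rd=6 = %r6
  [6:4] rs=2 = %r2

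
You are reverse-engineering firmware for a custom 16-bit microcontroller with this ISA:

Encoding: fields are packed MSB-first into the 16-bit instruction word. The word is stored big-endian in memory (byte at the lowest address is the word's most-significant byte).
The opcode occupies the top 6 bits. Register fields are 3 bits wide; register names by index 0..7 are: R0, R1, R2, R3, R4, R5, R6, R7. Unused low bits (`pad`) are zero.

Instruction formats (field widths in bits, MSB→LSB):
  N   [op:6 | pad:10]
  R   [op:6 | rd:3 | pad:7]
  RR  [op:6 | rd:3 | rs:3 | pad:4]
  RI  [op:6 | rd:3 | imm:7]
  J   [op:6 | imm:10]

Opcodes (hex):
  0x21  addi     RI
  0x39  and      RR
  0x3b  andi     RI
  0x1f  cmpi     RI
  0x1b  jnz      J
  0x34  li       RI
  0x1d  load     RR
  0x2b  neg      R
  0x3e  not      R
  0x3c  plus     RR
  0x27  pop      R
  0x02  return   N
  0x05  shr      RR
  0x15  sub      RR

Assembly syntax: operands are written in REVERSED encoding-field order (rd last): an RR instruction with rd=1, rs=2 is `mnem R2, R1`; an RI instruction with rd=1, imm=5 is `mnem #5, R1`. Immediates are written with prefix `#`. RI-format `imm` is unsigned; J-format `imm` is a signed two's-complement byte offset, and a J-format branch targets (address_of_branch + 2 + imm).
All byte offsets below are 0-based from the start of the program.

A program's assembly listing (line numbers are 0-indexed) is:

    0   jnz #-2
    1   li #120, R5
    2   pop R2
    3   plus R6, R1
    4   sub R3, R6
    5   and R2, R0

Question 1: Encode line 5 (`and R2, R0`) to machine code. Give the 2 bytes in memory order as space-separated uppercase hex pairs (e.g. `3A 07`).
5. and fields op=0x39:6|rd=0:3|rs=2:3|pad=0:4 → word e420h → e4 20

E4 20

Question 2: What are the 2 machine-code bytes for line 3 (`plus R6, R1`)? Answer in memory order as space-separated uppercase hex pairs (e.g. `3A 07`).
F0 E0

line 3 (plus): pack op=0x3c:6|rd=1:3|rs=6:3|pad=0:4 = 0xf0e0; big→ f0 e0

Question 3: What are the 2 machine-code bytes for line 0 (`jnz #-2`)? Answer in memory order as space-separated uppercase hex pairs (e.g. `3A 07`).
line 0 (jnz): pack op=0x1b:6|imm=-2:10 = 0x6ffe; big→ 6f fe

6F FE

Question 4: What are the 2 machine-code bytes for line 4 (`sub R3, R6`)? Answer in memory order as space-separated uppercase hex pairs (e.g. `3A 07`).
57 30

line 4 (sub): pack op=0x15:6|rd=6:3|rs=3:3|pad=0:4 = 0x5730; big→ 57 30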